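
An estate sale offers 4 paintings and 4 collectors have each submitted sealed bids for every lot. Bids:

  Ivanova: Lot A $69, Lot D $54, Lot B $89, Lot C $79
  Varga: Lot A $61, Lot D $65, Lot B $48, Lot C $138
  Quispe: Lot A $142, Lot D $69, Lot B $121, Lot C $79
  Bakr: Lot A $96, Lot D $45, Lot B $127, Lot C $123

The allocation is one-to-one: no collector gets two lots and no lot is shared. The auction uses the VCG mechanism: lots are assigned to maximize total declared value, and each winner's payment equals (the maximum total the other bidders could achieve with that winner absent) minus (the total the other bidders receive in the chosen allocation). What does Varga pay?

Varga pays $31.

Efficient allocation: Ivanova→Lot D ($54), Varga→Lot C ($138), Quispe→Lot A ($142), Bakr→Lot B ($127); total welfare W = $461.
Varga receives Lot C at value $138, so the others get W − 138 = $323.
Without Varga: best allocation of the remaining 3 bidders over all 4 lots is Ivanova→Lot B ($89), Quispe→Lot A ($142), Bakr→Lot C ($123), total $354.
VCG payment = (others' best without Varga) − (others' welfare with Varga) = 354 − 323 = $31.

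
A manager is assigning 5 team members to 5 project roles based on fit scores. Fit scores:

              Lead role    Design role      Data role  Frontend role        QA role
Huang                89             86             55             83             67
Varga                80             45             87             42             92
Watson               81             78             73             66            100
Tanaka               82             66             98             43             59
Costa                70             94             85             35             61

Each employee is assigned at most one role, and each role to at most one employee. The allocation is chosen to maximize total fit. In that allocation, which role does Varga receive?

Optimal: Huang→Frontend role (83 pts), Varga→Lead role (80 pts), Watson→QA role (100 pts), Tanaka→Data role (98 pts), Costa→Design role (94 pts) — total 83+80+100+98+94 = 455 pts.
Column-greedy (each role in turn goes to its best remaining employee) gives 439 pts, worse by 16.
Next-best assignment: Huang→Frontend role, Varga→QA role, Watson→Lead role, Tanaka→Data role, Costa→Design role = 448 pts.
Swapping Tanaka↔Huang (Tanaka→Frontend role 43 pts, Huang→Data role 55 pts) loses 83.
No other one-to-one assignment exceeds 455 pts.
Varga's own top role is QA role (92 pts), but forcing Varga→QA role and reassigning the rest optimally gives only 448 pts — worse by 7.

Varga receives Lead role.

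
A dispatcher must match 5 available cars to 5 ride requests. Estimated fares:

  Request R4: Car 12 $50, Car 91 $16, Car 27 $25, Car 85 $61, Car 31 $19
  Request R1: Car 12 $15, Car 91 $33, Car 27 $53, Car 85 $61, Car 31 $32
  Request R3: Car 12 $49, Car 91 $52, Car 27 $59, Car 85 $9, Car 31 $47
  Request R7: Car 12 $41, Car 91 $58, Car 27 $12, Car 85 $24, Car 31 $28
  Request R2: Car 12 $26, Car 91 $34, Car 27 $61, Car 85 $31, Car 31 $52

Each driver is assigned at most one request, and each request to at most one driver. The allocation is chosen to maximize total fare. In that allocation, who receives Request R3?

Optimal: Car 12→Request R4 ($50), Car 91→Request R7 ($58), Car 27→Request R3 ($59), Car 85→Request R1 ($61), Car 31→Request R2 ($52) — total 50+58+59+61+52 = $280.
Row-greedy (each driver in turn takes its best remaining request) gives $277, worse by 3.
Next-best assignment: Car 12→Request R4, Car 91→Request R7, Car 27→Request R2, Car 85→Request R1, Car 31→Request R3 = $277.
Every other assignment is strictly worse.
Car 27's own top request is Request R2 ($61), but forcing Car 27→Request R2 and reassigning the rest optimally gives only $277 — worse by 3.

Car 27 receives Request R3.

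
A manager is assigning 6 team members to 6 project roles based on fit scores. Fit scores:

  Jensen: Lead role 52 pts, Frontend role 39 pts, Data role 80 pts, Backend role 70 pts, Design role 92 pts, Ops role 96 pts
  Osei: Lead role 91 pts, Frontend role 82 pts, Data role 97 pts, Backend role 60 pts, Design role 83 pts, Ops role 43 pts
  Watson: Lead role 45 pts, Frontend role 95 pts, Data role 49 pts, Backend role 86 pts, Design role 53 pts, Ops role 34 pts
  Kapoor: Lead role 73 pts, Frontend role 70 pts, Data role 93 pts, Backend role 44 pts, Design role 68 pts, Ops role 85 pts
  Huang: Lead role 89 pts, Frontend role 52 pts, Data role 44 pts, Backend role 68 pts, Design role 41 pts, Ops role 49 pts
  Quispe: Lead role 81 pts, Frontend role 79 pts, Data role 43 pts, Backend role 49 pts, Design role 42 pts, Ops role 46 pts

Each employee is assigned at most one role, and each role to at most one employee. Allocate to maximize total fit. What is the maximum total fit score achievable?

Optimal: Jensen→Design role (92 pts), Osei→Data role (97 pts), Watson→Backend role (86 pts), Kapoor→Ops role (85 pts), Huang→Lead role (89 pts), Quispe→Frontend role (79 pts) — total 92+97+86+85+89+79 = 528 pts.
Swapping Jensen↔Osei (Jensen→Data role 80 pts, Osei→Design role 83 pts) loses 26.
Every other assignment is strictly worse.

Max total: 528 pts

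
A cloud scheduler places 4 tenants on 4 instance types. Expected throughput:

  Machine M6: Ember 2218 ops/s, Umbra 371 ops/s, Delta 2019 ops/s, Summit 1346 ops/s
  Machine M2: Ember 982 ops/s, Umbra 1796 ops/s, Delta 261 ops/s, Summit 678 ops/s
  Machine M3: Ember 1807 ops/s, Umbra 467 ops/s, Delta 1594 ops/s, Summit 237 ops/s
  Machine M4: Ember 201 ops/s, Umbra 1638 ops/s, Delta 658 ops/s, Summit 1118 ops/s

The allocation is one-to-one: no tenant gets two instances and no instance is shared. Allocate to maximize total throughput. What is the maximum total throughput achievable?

Maximum total: 6740 ops/s

Optimal: Ember→Machine M3 (1807 ops/s), Umbra→Machine M2 (1796 ops/s), Delta→Machine M6 (2019 ops/s), Summit→Machine M4 (1118 ops/s) — total 1807+1796+2019+1118 = 6740 ops/s.
Max-entry greedy (repeatedly take the single best remaining cell) gives 6726 ops/s, worse by 14.
Checked against all permutations: 6740 ops/s is optimal.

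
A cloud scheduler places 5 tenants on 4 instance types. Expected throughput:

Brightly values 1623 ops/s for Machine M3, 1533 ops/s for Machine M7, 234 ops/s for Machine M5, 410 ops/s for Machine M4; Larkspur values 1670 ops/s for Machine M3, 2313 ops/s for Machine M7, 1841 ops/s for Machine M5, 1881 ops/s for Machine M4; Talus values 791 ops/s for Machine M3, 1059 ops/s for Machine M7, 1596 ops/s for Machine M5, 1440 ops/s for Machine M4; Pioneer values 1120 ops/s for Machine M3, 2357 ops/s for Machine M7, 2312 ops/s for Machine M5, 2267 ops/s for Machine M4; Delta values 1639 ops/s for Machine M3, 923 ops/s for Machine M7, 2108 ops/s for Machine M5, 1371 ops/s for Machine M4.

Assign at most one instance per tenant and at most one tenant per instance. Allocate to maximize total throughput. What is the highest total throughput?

Optimal: Brightly→Machine M3 (1623 ops/s), Larkspur→Machine M7 (2313 ops/s), Delta→Machine M5 (2108 ops/s), Pioneer→Machine M4 (2267 ops/s) — total 1623+2313+2108+2267 = 8311 ops/s.
Column-greedy (each instance in turn goes to its best remaining tenant) gives 7575 ops/s, worse by 736.
Swapping Brightly↔Delta (Brightly→Machine M5 234 ops/s, Delta→Machine M3 1639 ops/s) loses 1858.

Max total: 8311 ops/s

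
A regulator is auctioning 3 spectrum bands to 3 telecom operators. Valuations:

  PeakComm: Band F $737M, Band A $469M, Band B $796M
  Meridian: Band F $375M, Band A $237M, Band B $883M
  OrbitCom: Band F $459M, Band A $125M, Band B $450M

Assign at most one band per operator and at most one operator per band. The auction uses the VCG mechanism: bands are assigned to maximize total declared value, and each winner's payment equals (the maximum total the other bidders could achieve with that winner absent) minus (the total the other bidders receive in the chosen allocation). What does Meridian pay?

Meridian pays $327M.

Efficient allocation: PeakComm→Band A ($469M), Meridian→Band B ($883M), OrbitCom→Band F ($459M); total welfare W = $1811M.
Meridian receives Band B at value $883M, so the others get W − 883 = $928M.
Without Meridian: best allocation of the remaining 2 bidders over all 3 bands is PeakComm→Band B ($796M), OrbitCom→Band F ($459M), total $1255M.
VCG payment = (others' best without Meridian) − (others' welfare with Meridian) = 1255 − 928 = $327M.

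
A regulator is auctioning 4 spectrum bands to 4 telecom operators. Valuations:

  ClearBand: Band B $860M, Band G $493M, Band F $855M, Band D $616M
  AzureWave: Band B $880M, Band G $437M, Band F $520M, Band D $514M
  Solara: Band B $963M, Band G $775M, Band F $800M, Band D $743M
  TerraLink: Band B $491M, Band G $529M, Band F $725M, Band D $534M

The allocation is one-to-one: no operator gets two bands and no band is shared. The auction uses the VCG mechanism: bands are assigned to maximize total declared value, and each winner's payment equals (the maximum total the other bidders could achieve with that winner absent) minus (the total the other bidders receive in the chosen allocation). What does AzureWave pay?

AzureWave pays $196M.

Efficient allocation: ClearBand→Band F ($855M), AzureWave→Band B ($880M), Solara→Band G ($775M), TerraLink→Band D ($534M); total welfare W = $3044M.
AzureWave receives Band B at value $880M, so the others get W − 880 = $2164M.
Without AzureWave: best allocation of the remaining 3 bidders over all 4 bands is ClearBand→Band B ($860M), Solara→Band G ($775M), TerraLink→Band F ($725M), total $2360M.
VCG payment = (others' best without AzureWave) − (others' welfare with AzureWave) = 2360 − 2164 = $196M.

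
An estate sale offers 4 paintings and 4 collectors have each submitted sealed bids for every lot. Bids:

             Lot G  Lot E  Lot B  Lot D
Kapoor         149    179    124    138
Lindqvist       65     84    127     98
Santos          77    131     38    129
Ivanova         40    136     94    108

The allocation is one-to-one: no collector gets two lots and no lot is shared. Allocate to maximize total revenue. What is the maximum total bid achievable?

Optimal: Kapoor→Lot G ($149), Lindqvist→Lot B ($127), Santos→Lot D ($129), Ivanova→Lot E ($136) — total 149+127+129+136 = $541.
Max-entry greedy (repeatedly take the single best remaining cell) gives $475, worse by 66.
Swapping Lindqvist↔Kapoor (Lindqvist→Lot G $65, Kapoor→Lot B $124) loses 87.
Checked against all permutations: $541 is optimal.

Max total: $541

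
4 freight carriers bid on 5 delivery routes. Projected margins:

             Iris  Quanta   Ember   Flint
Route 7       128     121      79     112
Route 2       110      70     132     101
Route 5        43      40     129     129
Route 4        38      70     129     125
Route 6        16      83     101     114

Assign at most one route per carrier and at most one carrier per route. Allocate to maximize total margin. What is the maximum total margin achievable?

Optimal: Iris→Route 2 ($110k), Quanta→Route 7 ($121k), Ember→Route 4 ($129k), Flint→Route 5 ($129k) — total 110+121+129+129 = $489k.
Row-greedy (each carrier in turn takes its best remaining route) gives $472k, worse by 17.
Swapping Ember↔Quanta (Ember→Route 7 $79k, Quanta→Route 4 $70k) loses 101.

Max total: $489k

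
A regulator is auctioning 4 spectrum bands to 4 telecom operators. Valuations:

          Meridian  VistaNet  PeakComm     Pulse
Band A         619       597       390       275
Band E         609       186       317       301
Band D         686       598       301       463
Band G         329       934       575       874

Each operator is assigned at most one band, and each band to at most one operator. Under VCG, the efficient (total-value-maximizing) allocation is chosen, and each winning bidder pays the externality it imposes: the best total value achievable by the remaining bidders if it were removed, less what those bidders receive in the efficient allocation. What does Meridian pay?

Meridian pays $74M.

Efficient allocation: Meridian→Band D ($686M), VistaNet→Band A ($597M), PeakComm→Band E ($317M), Pulse→Band G ($874M); total welfare W = $2474M.
Meridian receives Band D at value $686M, so the others get W − 686 = $1788M.
Without Meridian: best allocation of the remaining 3 bidders over all 4 bands is VistaNet→Band D ($598M), PeakComm→Band A ($390M), Pulse→Band G ($874M), total $1862M.
VCG payment = (others' best without Meridian) − (others' welfare with Meridian) = 1862 − 1788 = $74M.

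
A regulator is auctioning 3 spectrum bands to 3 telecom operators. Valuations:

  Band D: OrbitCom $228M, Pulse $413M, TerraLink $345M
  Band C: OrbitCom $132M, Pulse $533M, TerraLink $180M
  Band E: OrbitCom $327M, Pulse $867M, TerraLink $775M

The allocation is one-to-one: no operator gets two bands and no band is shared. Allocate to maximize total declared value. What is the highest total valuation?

Max total: $1536M

Optimal: OrbitCom→Band D ($228M), Pulse→Band C ($533M), TerraLink→Band E ($775M) — total 228+533+775 = $1536M.
Column-greedy (each band in turn goes to its best remaining operator) gives $920M, worse by 616.
Next-best assignment: OrbitCom→Band C, Pulse→Band E, TerraLink→Band D = $1344M.
Checked against all permutations: $1536M is optimal.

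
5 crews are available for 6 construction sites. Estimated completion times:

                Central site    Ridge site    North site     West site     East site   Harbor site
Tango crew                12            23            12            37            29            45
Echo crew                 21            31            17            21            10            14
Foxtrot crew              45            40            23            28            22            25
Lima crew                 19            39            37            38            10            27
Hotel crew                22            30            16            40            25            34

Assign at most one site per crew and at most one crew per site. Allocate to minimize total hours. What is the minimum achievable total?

This is a one-to-one assignment (minimum-cost bipartite matching).
Optimal: Tango crew→Central site (12 hours), Echo crew→Harbor site (14 hours), Foxtrot crew→West site (28 hours), Lima crew→East site (10 hours), Hotel crew→North site (16 hours) — total 12+14+28+10+16 = 80 hours.
Column-greedy (each site in turn goes to its cheapest remaining crew) gives 97 hours, worse by 17.
Next-best assignment: Tango crew→Central site, Echo crew→West site, Foxtrot crew→Harbor site, Lima crew→East site, Hotel crew→North site = 84 hours.
Swapping Tango crew↔Hotel crew (Tango crew→North site 12 hours, Hotel crew→Central site 22 hours) adds 6.
No other one-to-one assignment undercuts 80 hours.

Minimum total: 80 hours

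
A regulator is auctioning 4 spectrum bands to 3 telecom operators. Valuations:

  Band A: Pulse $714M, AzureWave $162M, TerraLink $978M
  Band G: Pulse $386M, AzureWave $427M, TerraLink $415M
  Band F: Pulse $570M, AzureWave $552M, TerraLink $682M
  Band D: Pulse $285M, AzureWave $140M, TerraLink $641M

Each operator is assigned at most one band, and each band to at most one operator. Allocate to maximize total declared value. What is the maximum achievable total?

Optimal: Pulse→Band F ($570M), AzureWave→Band G ($427M), TerraLink→Band A ($978M) — total 570+427+978 = $1975M.
Next-best assignment: Pulse→Band G, AzureWave→Band F, TerraLink→Band A = $1916M.
No other one-to-one assignment exceeds $1975M.

Maximum total: $1975M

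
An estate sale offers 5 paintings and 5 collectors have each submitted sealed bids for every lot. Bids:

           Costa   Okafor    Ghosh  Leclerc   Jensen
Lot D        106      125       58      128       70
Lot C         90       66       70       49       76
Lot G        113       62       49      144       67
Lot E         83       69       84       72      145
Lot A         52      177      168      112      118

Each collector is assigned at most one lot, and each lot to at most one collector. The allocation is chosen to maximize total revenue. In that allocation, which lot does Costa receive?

Optimal: Costa→Lot C ($90), Okafor→Lot D ($125), Ghosh→Lot A ($168), Leclerc→Lot G ($144), Jensen→Lot E ($145) — total 90+125+168+144+145 = $672.
Swapping Okafor↔Jensen (Okafor→Lot E $69, Jensen→Lot D $70) loses 131.
Costa's own top lot is Lot G ($113), but forcing Costa→Lot G and reassigning the rest optimally gives only $633 — worse by 39.

Costa receives Lot C.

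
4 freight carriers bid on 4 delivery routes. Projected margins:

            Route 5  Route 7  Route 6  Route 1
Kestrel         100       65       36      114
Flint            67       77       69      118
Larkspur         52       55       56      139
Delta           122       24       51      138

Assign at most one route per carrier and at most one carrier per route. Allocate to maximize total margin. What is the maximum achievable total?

Optimal: Kestrel→Route 7 ($65k), Flint→Route 6 ($69k), Larkspur→Route 1 ($139k), Delta→Route 5 ($122k) — total 65+69+139+122 = $395k.
Max-entry greedy (repeatedly take the single best remaining cell) gives $374k, worse by 21.
Every other assignment is strictly worse.

Max total: $395k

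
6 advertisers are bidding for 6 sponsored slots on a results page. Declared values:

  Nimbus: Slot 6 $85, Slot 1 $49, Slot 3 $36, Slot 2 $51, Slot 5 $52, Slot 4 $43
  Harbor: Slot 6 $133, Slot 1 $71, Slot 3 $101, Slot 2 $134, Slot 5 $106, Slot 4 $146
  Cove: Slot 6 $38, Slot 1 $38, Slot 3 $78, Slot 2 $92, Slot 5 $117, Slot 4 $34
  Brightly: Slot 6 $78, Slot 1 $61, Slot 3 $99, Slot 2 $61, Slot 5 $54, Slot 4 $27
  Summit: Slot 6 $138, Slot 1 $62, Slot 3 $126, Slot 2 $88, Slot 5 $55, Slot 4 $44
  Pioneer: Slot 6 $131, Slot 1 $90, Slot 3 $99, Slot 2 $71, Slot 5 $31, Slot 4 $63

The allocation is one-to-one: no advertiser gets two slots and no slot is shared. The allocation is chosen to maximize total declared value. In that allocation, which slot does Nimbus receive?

Nimbus receives Slot 2.

Optimal: Nimbus→Slot 2 ($51), Harbor→Slot 4 ($146), Cove→Slot 5 ($117), Brightly→Slot 3 ($99), Summit→Slot 6 ($138), Pioneer→Slot 1 ($90) — total 51+146+117+99+138+90 = $641.
Row-greedy (each advertiser in turn takes its best remaining slot) gives $625, worse by 16.
Nimbus's own top slot is Slot 6 ($85), but forcing Nimbus→Slot 6 and reassigning the rest optimally gives only $625 — worse by 16.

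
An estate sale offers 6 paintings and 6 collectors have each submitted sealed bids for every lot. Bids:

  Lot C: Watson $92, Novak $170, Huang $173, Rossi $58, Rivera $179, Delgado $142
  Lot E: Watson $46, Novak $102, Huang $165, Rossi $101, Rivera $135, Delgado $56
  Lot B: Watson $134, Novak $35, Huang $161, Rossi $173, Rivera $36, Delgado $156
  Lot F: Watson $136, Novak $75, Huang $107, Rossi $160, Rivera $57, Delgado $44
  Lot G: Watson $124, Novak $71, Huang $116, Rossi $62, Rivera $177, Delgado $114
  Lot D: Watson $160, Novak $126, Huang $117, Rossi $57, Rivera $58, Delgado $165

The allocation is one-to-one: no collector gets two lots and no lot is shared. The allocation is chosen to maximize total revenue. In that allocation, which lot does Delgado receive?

This is the linear assignment problem.
Optimal: Watson→Lot D ($160), Novak→Lot C ($170), Huang→Lot E ($165), Rossi→Lot F ($160), Rivera→Lot G ($177), Delgado→Lot B ($156) — total 160+170+165+160+177+156 = $988.
Max-entry greedy (repeatedly take the single best remaining cell) gives $889, worse by 99.
Next-best assignment: Watson→Lot F, Novak→Lot C, Huang→Lot E, Rossi→Lot B, Rivera→Lot G, Delgado→Lot D = $986.
Swapping Delgado↔Huang (Delgado→Lot E $56, Huang→Lot B $161) loses 104.
Delgado's own top lot is Lot D ($165), but forcing Delgado→Lot D and reassigning the rest optimally gives only $986 — worse by 2.

Delgado receives Lot B.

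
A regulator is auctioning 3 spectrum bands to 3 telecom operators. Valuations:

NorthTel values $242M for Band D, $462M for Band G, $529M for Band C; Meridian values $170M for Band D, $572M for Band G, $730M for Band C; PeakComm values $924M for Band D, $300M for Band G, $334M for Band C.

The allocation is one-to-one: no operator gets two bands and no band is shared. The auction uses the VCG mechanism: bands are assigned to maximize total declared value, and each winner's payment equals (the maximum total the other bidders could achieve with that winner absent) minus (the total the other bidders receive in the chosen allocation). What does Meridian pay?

Meridian pays $67M.

Efficient allocation: NorthTel→Band G ($462M), Meridian→Band C ($730M), PeakComm→Band D ($924M); total welfare W = $2116M.
Meridian receives Band C at value $730M, so the others get W − 730 = $1386M.
Without Meridian: best allocation of the remaining 2 bidders over all 3 bands is NorthTel→Band C ($529M), PeakComm→Band D ($924M), total $1453M.
VCG payment = (others' best without Meridian) − (others' welfare with Meridian) = 1453 − 1386 = $67M.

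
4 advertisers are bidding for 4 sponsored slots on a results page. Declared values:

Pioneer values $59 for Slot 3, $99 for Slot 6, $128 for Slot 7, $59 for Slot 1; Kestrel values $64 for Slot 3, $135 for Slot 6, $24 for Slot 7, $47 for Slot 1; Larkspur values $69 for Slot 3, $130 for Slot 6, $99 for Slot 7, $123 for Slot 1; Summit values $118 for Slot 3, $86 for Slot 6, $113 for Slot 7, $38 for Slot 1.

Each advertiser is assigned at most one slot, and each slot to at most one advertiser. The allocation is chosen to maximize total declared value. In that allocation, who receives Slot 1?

Larkspur receives Slot 1.

Optimal: Pioneer→Slot 7 ($128), Kestrel→Slot 6 ($135), Larkspur→Slot 1 ($123), Summit→Slot 3 ($118) — total 128+135+123+118 = $504.
Next-best assignment: Pioneer→Slot 3, Kestrel→Slot 6, Larkspur→Slot 1, Summit→Slot 7 = $430.
Every other assignment is strictly worse.
Larkspur's own top slot is Slot 6 ($130), but forcing Larkspur→Slot 6 and reassigning the rest optimally gives only $423 — worse by 81.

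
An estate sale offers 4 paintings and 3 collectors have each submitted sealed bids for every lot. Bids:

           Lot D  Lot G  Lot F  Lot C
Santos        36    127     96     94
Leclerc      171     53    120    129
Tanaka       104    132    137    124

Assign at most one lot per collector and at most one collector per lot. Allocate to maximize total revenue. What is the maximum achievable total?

Maximum total: $435

Optimal: Santos→Lot G ($127), Leclerc→Lot D ($171), Tanaka→Lot F ($137) — total 127+171+137 = $435.
Column-greedy (each lot in turn goes to its best remaining collector) gives $399, worse by 36.
Next-best assignment: Santos→Lot G, Leclerc→Lot D, Tanaka→Lot C = $422.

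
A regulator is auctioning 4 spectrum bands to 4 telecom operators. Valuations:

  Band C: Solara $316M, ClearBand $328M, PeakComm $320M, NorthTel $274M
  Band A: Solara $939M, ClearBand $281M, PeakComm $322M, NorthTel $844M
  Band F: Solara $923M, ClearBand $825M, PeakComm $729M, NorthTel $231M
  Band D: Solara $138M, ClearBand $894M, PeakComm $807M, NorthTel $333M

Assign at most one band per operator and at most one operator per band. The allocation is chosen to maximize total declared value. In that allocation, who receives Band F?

Solara receives Band F.

Optimal: Solara→Band F ($923M), ClearBand→Band D ($894M), PeakComm→Band C ($320M), NorthTel→Band A ($844M) — total 923+894+320+844 = $2981M.
Column-greedy (each band in turn goes to its best remaining operator) gives $2329M, worse by 652.
Solara's own top band is Band A ($939M), but forcing Solara→Band A and reassigning the rest optimally gives only $2845M — worse by 136.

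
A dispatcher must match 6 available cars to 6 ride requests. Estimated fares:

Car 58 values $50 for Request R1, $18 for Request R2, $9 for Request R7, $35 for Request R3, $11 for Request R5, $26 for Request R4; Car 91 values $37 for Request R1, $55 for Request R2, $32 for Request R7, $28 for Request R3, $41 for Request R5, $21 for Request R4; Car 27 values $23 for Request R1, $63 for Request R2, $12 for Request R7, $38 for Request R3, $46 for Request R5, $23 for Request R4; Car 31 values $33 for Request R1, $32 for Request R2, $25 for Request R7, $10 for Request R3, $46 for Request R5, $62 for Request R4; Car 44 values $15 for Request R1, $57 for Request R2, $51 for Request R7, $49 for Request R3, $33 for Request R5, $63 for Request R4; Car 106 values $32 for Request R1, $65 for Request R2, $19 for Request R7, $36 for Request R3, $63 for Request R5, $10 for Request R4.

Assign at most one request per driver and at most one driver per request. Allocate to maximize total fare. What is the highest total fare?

Max total: $319

Optimal: Car 58→Request R1 ($50), Car 91→Request R2 ($55), Car 27→Request R3 ($38), Car 31→Request R4 ($62), Car 44→Request R7 ($51), Car 106→Request R5 ($63) — total 50+55+38+62+51+63 = $319.
Swapping Car 44↔Car 106 (Car 44→Request R5 $33, Car 106→Request R7 $19) loses 62.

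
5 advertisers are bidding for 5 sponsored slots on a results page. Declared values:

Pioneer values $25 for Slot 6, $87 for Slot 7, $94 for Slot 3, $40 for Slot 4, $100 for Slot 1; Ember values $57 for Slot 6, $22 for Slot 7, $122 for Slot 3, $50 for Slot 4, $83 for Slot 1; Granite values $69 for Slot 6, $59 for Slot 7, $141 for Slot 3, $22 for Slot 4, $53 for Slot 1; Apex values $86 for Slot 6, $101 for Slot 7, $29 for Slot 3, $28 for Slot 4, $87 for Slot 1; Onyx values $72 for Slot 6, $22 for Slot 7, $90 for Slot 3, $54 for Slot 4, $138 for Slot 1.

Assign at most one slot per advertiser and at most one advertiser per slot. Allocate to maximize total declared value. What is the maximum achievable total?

Max total: $502

Optimal: Pioneer→Slot 7 ($87), Ember→Slot 4 ($50), Granite→Slot 3 ($141), Apex→Slot 6 ($86), Onyx→Slot 1 ($138) — total 87+50+141+86+138 = $502.
Max-entry greedy (repeatedly take the single best remaining cell) gives $477, worse by 25.
Next-best assignment: Pioneer→Slot 4, Ember→Slot 6, Granite→Slot 3, Apex→Slot 7, Onyx→Slot 1 = $477.
Every other assignment is strictly worse.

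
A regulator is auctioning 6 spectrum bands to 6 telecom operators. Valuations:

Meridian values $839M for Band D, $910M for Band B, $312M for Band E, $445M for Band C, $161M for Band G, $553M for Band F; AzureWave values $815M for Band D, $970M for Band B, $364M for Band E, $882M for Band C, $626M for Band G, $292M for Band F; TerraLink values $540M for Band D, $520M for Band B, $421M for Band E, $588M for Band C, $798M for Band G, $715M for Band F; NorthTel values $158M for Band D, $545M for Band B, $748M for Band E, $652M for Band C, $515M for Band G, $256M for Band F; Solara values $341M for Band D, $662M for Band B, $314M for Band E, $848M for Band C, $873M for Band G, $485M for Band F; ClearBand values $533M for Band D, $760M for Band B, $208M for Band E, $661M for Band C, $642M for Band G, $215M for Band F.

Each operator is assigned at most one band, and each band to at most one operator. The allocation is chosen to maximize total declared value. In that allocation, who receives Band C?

This is the linear assignment problem.
Optimal: Meridian→Band D ($839M), AzureWave→Band C ($882M), TerraLink→Band F ($715M), NorthTel→Band E ($748M), Solara→Band G ($873M), ClearBand→Band B ($760M) — total 839+882+715+748+873+760 = $4817M.
Column-greedy (each band in turn goes to its best remaining operator) gives $4418M, worse by 399.
Every other assignment is strictly worse.
AzureWave's own top band is Band B ($970M), but forcing AzureWave→Band B and reassigning the rest optimally gives only $4806M — worse by 11.

AzureWave receives Band C.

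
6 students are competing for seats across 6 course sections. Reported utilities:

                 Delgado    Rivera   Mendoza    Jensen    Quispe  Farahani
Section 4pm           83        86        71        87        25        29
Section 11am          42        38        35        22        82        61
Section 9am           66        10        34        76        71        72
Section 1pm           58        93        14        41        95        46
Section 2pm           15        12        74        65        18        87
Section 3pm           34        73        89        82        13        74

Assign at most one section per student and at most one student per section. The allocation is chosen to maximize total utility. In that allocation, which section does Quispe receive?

Quispe receives Section 11am.

Treat this as an assignment problem: match each student to one section.
Optimal: Delgado→Section 4pm (83 points), Rivera→Section 1pm (93 points), Mendoza→Section 3pm (89 points), Jensen→Section 9am (76 points), Quispe→Section 11am (82 points), Farahani→Section 2pm (87 points) — total 83+93+89+76+82+87 = 510 points.
Max-entry greedy (repeatedly take the single best remaining cell) gives 462 points, worse by 48.
Swapping Farahani↔Rivera (Farahani→Section 1pm 46 points, Rivera→Section 2pm 12 points) loses 122.
Quispe's own top section is Section 1pm (95 points), but forcing Quispe→Section 1pm and reassigning the rest optimally gives only 475 points — worse by 35.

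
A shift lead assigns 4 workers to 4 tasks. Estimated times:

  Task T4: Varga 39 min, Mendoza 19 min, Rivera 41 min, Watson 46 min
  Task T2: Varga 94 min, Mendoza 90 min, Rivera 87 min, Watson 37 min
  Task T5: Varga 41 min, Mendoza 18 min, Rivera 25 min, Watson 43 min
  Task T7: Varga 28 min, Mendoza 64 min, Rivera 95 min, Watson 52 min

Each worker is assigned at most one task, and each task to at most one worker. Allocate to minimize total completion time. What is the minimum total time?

Optimal: Varga→Task T7 (28 min), Mendoza→Task T4 (19 min), Rivera→Task T5 (25 min), Watson→Task T2 (37 min) — total 28+19+25+37 = 109 min.
Row-greedy (each worker in turn takes its cheapest remaining task) gives 124 min, worse by 15.
Next-best assignment: Varga→Task T7, Mendoza→Task T5, Rivera→Task T4, Watson→Task T2 = 124 min.
Swapping Watson↔Varga (Watson→Task T7 52 min, Varga→Task T2 94 min) adds 81.

Minimum total: 109 min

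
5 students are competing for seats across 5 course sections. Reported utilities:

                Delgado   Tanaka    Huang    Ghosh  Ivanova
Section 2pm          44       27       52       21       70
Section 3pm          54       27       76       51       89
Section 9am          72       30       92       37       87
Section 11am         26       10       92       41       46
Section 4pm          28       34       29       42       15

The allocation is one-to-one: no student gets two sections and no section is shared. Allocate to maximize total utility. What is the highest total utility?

Optimal: Delgado→Section 9am (72 points), Tanaka→Section 2pm (27 points), Huang→Section 11am (92 points), Ghosh→Section 4pm (42 points), Ivanova→Section 3pm (89 points) — total 72+27+92+42+89 = 322 points.
Column-greedy (each section in turn goes to its best remaining student) gives 293 points, worse by 29.
Next-best assignment: Delgado→Section 9am, Tanaka→Section 4pm, Huang→Section 11am, Ghosh→Section 3pm, Ivanova→Section 2pm = 319 points.
Checked against all permutations: 322 points is optimal.

Max total: 322 points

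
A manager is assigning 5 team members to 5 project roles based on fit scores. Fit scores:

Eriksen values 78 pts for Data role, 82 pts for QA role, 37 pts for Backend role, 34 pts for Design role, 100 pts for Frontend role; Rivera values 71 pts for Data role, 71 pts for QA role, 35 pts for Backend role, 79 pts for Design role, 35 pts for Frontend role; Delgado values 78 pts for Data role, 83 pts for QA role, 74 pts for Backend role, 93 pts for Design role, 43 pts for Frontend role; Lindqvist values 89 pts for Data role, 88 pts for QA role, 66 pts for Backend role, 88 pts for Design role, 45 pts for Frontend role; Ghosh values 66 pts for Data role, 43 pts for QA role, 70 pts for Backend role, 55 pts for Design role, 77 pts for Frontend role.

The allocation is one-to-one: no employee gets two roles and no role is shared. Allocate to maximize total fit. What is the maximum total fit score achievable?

Max total: 423 pts

This is a one-to-one assignment (maximum-weight bipartite matching).
Optimal: Eriksen→Frontend role (100 pts), Rivera→QA role (71 pts), Delgado→Design role (93 pts), Lindqvist→Data role (89 pts), Ghosh→Backend role (70 pts) — total 100+71+93+89+70 = 423 pts.
Every other assignment is strictly worse.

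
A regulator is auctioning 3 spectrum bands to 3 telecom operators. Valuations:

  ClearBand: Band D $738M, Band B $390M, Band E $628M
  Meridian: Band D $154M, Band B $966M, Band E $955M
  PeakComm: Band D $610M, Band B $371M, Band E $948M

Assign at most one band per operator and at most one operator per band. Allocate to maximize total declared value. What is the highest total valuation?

Maximum total: $2652M

This is a one-to-one assignment (maximum-weight bipartite matching).
Optimal: ClearBand→Band D ($738M), Meridian→Band B ($966M), PeakComm→Band E ($948M) — total 738+966+948 = $2652M.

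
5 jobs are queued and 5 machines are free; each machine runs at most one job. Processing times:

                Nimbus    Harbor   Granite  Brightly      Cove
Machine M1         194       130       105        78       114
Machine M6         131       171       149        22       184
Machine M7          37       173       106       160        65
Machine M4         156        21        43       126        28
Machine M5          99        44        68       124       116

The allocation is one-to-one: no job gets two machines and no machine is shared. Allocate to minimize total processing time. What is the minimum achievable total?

This is a one-to-one assignment (minimum-cost bipartite matching).
Optimal: Nimbus→Machine M7 (37 min), Harbor→Machine M5 (44 min), Granite→Machine M1 (105 min), Brightly→Machine M6 (22 min), Cove→Machine M4 (28 min) — total 37+44+105+22+28 = 236 min.
Column-greedy (each machine in turn goes to its cheapest remaining job) gives 363 min, worse by 127.
Every other assignment is strictly worse.

Minimum total: 236 min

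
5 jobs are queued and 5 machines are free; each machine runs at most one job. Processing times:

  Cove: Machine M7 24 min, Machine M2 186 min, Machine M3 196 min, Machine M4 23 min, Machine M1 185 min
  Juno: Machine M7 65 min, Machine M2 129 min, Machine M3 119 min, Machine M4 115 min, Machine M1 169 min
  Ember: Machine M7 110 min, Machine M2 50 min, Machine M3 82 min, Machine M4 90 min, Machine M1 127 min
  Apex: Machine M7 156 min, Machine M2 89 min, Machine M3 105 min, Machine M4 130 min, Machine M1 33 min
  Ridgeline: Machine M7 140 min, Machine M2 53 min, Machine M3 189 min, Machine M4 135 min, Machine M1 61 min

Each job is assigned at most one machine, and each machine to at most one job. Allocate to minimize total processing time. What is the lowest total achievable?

Optimal: Cove→Machine M4 (23 min), Juno→Machine M7 (65 min), Ember→Machine M3 (82 min), Apex→Machine M1 (33 min), Ridgeline→Machine M2 (53 min) — total 23+65+82+33+53 = 256 min.
Min-entry greedy (repeatedly take the single cheapest remaining cell) gives 360 min, worse by 104.
No other one-to-one assignment undercuts 256 min.

Min total: 256 min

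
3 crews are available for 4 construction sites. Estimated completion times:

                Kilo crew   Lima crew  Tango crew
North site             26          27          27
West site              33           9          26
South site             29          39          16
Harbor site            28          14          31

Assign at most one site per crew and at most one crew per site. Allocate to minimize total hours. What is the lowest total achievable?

Optimal: Kilo crew→North site (26 hours), Lima crew→West site (9 hours), Tango crew→South site (16 hours) — total 26+9+16 = 51 hours.
Next-best assignment: Kilo crew→Harbor site, Lima crew→West site, Tango crew→South site = 53 hours.
Swapping Tango crew↔Kilo crew (Tango crew→North site 27 hours, Kilo crew→South site 29 hours) adds 14.
Checked against all permutations: 51 hours is optimal.

Min total: 51 hours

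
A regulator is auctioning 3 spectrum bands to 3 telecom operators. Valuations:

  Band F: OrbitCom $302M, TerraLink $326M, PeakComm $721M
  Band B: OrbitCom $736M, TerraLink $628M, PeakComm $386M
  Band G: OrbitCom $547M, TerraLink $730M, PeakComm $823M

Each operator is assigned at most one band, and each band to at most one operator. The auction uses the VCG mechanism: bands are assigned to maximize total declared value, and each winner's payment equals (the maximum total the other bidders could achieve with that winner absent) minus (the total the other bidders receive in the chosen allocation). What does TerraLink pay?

Efficient allocation: OrbitCom→Band B ($736M), TerraLink→Band G ($730M), PeakComm→Band F ($721M); total welfare W = $2187M.
TerraLink receives Band G at value $730M, so the others get W − 730 = $1457M.
Without TerraLink: best allocation of the remaining 2 bidders over all 3 bands is OrbitCom→Band B ($736M), PeakComm→Band G ($823M), total $1559M.
VCG payment = (others' best without TerraLink) − (others' welfare with TerraLink) = 1559 − 1457 = $102M.

TerraLink pays $102M.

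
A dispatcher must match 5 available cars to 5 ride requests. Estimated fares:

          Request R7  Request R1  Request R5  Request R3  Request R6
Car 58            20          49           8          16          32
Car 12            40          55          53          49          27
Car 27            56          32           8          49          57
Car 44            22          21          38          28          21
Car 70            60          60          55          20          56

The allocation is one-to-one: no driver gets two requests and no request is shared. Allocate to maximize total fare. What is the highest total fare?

Maximum total: $253

Treat this as an assignment problem: match each driver to one request.
Optimal: Car 58→Request R1 ($49), Car 12→Request R3 ($49), Car 27→Request R6 ($57), Car 44→Request R5 ($38), Car 70→Request R7 ($60) — total 49+49+57+38+60 = $253.
Column-greedy (each request in turn goes to its best remaining driver) gives $234, worse by 19.
Next-best assignment: Car 58→Request R1, Car 12→Request R3, Car 27→Request R7, Car 44→Request R5, Car 70→Request R6 = $248.
Swapping Car 70↔Car 27 (Car 70→Request R6 $56, Car 27→Request R7 $56) loses 5.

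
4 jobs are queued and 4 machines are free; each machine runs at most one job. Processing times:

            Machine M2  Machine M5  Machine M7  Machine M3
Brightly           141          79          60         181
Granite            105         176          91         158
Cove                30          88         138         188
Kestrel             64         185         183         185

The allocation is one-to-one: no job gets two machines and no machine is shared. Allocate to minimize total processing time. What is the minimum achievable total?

Min total: 370 min

Optimal: Brightly→Machine M7 (60 min), Granite→Machine M3 (158 min), Cove→Machine M5 (88 min), Kestrel→Machine M2 (64 min) — total 60+158+88+64 = 370 min.
Row-greedy (each job in turn takes its cheapest remaining machine) gives 438 min, worse by 68.
Swapping Kestrel↔Cove (Kestrel→Machine M5 185 min, Cove→Machine M2 30 min) adds 63.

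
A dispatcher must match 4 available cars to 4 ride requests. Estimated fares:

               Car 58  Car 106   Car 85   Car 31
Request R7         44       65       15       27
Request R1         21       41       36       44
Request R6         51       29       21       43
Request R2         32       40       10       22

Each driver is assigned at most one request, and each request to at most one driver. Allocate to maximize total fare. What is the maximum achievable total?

This is the linear assignment problem.
Optimal: Car 58→Request R2 ($32), Car 106→Request R7 ($65), Car 85→Request R1 ($36), Car 31→Request R6 ($43) — total 32+65+36+43 = $176.
Max-entry greedy (repeatedly take the single best remaining cell) gives $170, worse by 6.
Swapping Car 31↔Car 106 (Car 31→Request R7 $27, Car 106→Request R6 $29) loses 52.

Max total: $176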